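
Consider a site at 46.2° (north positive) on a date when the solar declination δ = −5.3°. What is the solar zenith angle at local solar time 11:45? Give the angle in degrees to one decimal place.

51.6°

Hour angle H = 15° × (11.75 − 12) = -3.75°.
cos θ_z = sin(46.2°) sin(-5.3°) + cos(46.2°) cos(-5.3°) cos(-3.75°) = -0.0667 + 0.6877 = 0.6210.
θ_z = arccos(0.6210) = 51.61°.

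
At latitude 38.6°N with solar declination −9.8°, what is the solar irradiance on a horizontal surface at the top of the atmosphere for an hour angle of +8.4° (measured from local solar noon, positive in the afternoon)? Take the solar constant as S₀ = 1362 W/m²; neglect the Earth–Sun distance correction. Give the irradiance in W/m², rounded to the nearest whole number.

cos θ_z = sin(38.6°) sin(-9.8°) + cos(38.6°) cos(-9.8°) cos(8.40°) = -0.1062 + 0.7619 = 0.6557.
Top-of-atmosphere irradiance = S₀ cos θ_z = 1362 × 0.6557 = 893.06 W/m².

893 W/m²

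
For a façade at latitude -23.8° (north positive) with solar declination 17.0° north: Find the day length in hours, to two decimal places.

−tan φ tan δ = −(-0.4411)(0.3057) = 0.1348; H_s = arccos(0.1348) = 82.25°.
Day length = 2 H_s / 15° h⁻¹ = 164.50° / 15 = 10.967 h.

10.97 hours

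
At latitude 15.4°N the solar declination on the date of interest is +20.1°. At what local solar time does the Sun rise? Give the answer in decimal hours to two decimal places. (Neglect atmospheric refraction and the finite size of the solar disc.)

−tan φ tan δ = −(0.2754)(0.3659) = -0.1008; H_s = arccos(-0.1008) = 95.79°.
Sunrise is at 12 − H_s/15 = 12 − 6.386 = 5.614 h local solar time.

5.61 h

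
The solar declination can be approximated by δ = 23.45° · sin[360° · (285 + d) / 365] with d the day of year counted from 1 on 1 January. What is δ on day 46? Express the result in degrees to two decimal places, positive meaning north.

-12.95°

360 × (285 + 46) / 365 = 326.466°; sin(326.466°) = -0.5524.
δ = 23.45 × -0.5524 = -12.954° ≈ -12.95°.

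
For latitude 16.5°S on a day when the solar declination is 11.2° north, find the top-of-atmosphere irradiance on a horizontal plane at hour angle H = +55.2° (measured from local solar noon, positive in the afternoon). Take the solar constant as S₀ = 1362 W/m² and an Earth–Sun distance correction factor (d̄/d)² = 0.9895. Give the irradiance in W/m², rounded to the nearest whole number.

cos θ_z = sin(-16.5°) sin(11.2°) + cos(-16.5°) cos(11.2°) cos(55.20°) = -0.0552 + 0.5368 = 0.4816.
Top-of-atmosphere irradiance = S₀ (d̄/d)² cos θ_z = 1362 × 0.9895 × 0.4816 = 649.05 W/m².

649 W/m²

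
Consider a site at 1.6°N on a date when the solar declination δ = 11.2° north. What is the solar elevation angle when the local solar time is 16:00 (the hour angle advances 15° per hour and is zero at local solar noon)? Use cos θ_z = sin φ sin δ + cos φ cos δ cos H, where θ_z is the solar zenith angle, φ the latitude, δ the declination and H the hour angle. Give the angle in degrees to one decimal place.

Hour angle H = 15° × (16 − 12) = 60.00°.
cos θ_z = sin φ sin δ + cos φ cos δ cos H = (0.0279)(0.1942) + (0.9996)(0.9810)(0.5000) = 0.4957.
θ_z = arccos(0.4957) = 60.28°, so the elevation is 90° − 60.28° = 29.72°.

29.7°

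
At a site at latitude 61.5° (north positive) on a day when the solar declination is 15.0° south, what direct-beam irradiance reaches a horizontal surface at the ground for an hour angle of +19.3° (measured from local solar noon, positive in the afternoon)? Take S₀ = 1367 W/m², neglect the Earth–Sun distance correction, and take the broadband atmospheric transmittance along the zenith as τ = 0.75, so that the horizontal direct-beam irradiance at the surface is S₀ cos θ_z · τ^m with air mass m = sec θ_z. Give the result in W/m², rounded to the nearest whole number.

With φ = 61.5°, δ = -15.0°, H = 19.30°: sin φ sin δ = -0.2275, cos φ cos δ cos H = 0.4350, so cos θ_z = 0.2075.
Air mass m = 1/cos θ_z = 1/0.2075 = 4.819; τ^m = 0.75^4.819 = 0.2500.
Surface direct beam = 1367 × 0.2075 × 0.2500 = 70.91 W/m².

71 W/m²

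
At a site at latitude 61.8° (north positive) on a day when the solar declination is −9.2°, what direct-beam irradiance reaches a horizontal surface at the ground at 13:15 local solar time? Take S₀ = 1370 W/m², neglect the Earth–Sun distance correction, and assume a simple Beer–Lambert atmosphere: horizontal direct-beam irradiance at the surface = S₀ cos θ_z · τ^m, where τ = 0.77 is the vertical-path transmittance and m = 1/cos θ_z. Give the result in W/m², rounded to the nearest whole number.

Hour angle H = 15° × (13.25 − 12) = 18.75°.
With φ = 61.8°, δ = -9.2°, H = 18.75°: sin φ sin δ = -0.1409, cos φ cos δ cos H = 0.4417, so cos θ_z = 0.3008.
Air mass m = 1/cos θ_z = 1/0.3008 = 3.324; τ^m = 0.77^3.324 = 0.4195.
Surface direct beam = 1370 × 0.3008 × 0.4195 = 172.87 W/m².

173 W/m²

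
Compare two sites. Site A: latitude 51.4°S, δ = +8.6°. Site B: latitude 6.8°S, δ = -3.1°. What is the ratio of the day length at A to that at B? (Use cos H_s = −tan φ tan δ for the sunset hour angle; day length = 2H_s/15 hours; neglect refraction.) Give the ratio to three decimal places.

A: H_s = arccos(−tan -51.4° · tan 8.6°) = 79.08°, so 2H_s/15 = 10.5440 h.
B: H_s = arccos(−tan -6.8° · tan -3.1°) = 90.37°, so 2H_s/15 = 12.0493 h.
Ratio A/B = 10.5440 / 12.0493 = 0.8751.

0.875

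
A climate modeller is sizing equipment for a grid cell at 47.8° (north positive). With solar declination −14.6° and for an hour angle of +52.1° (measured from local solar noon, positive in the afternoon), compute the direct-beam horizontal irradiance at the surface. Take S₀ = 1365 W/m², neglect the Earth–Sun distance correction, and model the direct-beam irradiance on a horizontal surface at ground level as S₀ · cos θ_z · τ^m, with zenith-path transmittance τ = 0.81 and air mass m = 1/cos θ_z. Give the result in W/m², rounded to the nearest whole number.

108 W/m²

cos θ_z = sin φ sin δ + cos φ cos δ cos H = (0.7408)(-0.2521) + (0.6717)(0.9677)(0.6143) = 0.2125.
Air mass m = 1/cos θ_z = 1/0.2125 = 4.706; τ^m = 0.81^4.706 = 0.3710.
Surface direct beam = 1365 × 0.2125 × 0.3710 = 107.61 W/m².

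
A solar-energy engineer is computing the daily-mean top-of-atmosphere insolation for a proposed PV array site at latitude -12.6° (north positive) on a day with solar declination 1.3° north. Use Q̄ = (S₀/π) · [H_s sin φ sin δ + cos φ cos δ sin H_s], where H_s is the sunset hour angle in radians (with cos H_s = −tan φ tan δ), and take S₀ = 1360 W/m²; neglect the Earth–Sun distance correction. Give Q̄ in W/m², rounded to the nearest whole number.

419 W/m²

The sunset hour angle satisfies cos H_s = −tan φ tan δ = 0.0051, giving H_s = 89.71°. In radians, H_s = 1.5657.
H_s sin φ sin δ = 1.5657 × -0.2181 × 0.0227 = -0.0078.
cos φ cos δ sin H_s = 0.9759 × 0.9997 × 1.0000 = 0.9756.
Q̄ = (1360/π) × (-0.0078 + 0.9756) = 432.90 × 0.9678 = 418.96 W/m².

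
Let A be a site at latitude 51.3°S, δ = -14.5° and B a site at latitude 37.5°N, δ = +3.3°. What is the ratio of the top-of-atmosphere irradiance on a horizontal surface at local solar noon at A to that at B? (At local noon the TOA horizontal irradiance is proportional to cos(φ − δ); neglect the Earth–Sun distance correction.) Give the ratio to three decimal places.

0.968

A: cos θ_z = cos(-51.3° − (-14.5°)) = 0.8007.
B: cos θ_z = cos(37.5° − (3.3°)) = 0.8271.
Ratio A/B = 0.8007 / 0.8271 = 0.9681.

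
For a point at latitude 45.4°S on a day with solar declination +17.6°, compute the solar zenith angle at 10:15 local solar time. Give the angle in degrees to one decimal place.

67.4°

Hour angle H = 15° × (10.25 − 12) = -26.25°.
With φ = -45.4°, δ = 17.6°, H = -26.25°: sin φ sin δ = -0.2153, cos φ cos δ cos H = 0.6003, so cos θ_z = 0.3850.
θ_z = arccos(0.3850) = 67.36°.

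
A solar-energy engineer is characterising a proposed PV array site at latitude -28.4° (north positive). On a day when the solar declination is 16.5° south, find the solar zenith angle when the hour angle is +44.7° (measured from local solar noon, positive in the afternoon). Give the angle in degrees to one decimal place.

cos θ_z = sin φ sin δ + cos φ cos δ cos H = (-0.4756)(-0.2840) + (0.8796)(0.9588)(0.7108) = 0.7345.
θ_z = arccos(0.7345) = 42.74°.

42.7°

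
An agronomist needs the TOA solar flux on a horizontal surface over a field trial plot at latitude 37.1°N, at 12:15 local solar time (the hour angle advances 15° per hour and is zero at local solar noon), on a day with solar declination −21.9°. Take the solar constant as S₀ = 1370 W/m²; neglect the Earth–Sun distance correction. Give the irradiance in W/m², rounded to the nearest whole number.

703 W/m²

Hour angle H = 15° × (12.25 − 12) = 3.75°.
cos θ_z = sin(37.1°) sin(-21.9°) + cos(37.1°) cos(-21.9°) cos(3.75°) = -0.2250 + 0.7384 = 0.5134.
Top-of-atmosphere irradiance = S₀ cos θ_z = 1370 × 0.5134 = 703.36 W/m².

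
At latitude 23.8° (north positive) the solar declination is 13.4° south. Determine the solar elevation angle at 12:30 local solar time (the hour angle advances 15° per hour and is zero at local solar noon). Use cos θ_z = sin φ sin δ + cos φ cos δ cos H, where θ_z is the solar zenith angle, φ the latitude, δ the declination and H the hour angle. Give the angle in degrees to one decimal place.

Hour angle H = 15° × (12.5 − 12) = 7.50°.
cos θ_z = sin φ sin δ + cos φ cos δ cos H = (0.4035)(-0.2317) + (0.9150)(0.9728)(0.9914) = 0.7890.
θ_z = arccos(0.7890) = 37.91°, so the elevation is 90° − 37.91° = 52.09°.

52.1°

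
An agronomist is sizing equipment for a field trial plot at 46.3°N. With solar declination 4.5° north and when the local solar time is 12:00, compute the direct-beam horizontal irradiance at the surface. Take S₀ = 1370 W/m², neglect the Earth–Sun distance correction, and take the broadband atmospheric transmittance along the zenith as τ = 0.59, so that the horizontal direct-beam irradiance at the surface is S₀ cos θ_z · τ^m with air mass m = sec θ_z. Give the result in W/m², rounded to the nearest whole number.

Hour angle H = 15° × (12 − 12) = 0.00°.
cos θ_z = sin φ sin δ + cos φ cos δ cos H = (0.7230)(0.0785) + (0.6909)(0.9969)(1.0000) = 0.7455.
Air mass m = 1/cos θ_z = 1/0.7455 = 1.341; τ^m = 0.59^1.341 = 0.4928.
Surface direct beam = 1370 × 0.7455 × 0.4928 = 503.31 W/m².

503 W/m²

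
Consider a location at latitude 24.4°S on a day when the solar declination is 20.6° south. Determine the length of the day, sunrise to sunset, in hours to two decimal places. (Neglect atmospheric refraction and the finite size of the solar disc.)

13.31 hours

cos H_s = −tan(-24.4°) · tan(-20.6°) = -0.1705, so H_s = arccos(-0.1705) = 99.82°.
Day length = 2 H_s / 15° h⁻¹ = 199.64° / 15 = 13.309 h.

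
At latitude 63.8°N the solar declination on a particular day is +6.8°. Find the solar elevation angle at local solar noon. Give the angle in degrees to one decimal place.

33.0°

At local solar noon the hour angle is zero, so the elevation is 90° − |φ − δ| = 90° − |63.8° − (6.8°)| = 90° − 57.0° = 33.0°.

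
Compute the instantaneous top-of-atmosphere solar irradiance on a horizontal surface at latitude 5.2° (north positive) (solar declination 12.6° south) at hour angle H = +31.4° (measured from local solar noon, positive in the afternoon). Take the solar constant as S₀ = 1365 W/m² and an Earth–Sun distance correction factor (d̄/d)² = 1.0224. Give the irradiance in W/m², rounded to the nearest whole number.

With φ = 5.2°, δ = -12.6°, H = 31.40°: sin φ sin δ = -0.0198, cos φ cos δ cos H = 0.8296, so cos θ_z = 0.8098.
Top-of-atmosphere irradiance = S₀ (d̄/d)² cos θ_z = 1365 × 1.0224 × 0.8098 = 1130.14 W/m².

1130 W/m²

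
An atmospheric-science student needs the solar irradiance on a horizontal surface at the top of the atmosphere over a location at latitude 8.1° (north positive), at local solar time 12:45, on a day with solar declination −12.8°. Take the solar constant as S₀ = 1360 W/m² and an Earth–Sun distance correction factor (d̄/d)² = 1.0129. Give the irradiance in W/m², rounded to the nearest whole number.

1261 W/m²

Hour angle H = 15° × (12.75 − 12) = 11.25°.
With φ = 8.1°, δ = -12.8°, H = 11.25°: sin φ sin δ = -0.0312, cos φ cos δ cos H = 0.9469, so cos θ_z = 0.9157.
Top-of-atmosphere irradiance = S₀ (d̄/d)² cos θ_z = 1360 × 1.0129 × 0.9157 = 1261.42 W/m².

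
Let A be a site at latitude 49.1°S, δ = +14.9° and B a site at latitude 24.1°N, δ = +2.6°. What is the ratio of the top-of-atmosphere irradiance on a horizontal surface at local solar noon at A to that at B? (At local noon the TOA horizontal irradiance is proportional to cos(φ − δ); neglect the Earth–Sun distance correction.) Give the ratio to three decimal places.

A: cos θ_z = cos(-49.1° − (14.9°)) = 0.4384.
B: cos θ_z = cos(24.1° − (2.6°)) = 0.9304.
Ratio A/B = 0.4384 / 0.9304 = 0.4712.

0.471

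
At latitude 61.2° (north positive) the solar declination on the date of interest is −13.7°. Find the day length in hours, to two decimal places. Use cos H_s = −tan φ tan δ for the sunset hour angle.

8.49 hours

The sunset hour angle satisfies cos H_s = −tan φ tan δ = 0.4434, giving H_s = 63.68°.
Day length = 2 H_s / 15° h⁻¹ = 127.36° / 15 = 8.491 h.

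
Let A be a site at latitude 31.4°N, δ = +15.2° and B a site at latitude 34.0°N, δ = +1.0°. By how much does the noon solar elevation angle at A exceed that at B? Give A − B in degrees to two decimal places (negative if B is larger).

+16.80°

A: 90° − |31.4 − (15.2)| = 73.80°.
B: 90° − |34.0 − (1.0)| = 57.00°.
A − B = 73.80 − 57.00 = 16.80°.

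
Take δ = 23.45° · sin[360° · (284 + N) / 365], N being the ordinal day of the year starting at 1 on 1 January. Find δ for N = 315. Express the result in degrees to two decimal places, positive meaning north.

360 × (284 + 315) / 365 = 590.795°; sin(590.795°) = -0.7749.
δ = 23.45 × -0.7749 = -18.171° ≈ -18.17°.

-18.17°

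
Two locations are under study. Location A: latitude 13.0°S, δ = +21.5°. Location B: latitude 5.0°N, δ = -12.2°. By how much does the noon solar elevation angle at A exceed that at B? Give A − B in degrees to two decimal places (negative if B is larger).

-17.30°

A: 90° − |-13.0 − (21.5)| = 55.50°.
B: 90° − |5.0 − (-12.2)| = 72.80°.
A − B = 55.50 − 72.80 = -17.30°.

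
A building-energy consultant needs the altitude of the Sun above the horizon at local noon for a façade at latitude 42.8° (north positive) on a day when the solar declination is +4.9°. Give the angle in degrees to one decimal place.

At local solar noon the hour angle is zero, so the elevation is 90° − |φ − δ| = 90° − |42.8° − (4.9°)| = 90° − 37.9° = 52.1°.

52.1°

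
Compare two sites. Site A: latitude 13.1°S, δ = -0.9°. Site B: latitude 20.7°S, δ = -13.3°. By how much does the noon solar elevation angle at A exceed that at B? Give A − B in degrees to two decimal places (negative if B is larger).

-4.80°

A: 90° − |-13.1 − (-0.9)| = 77.80°.
B: 90° − |-20.7 − (-13.3)| = 82.60°.
A − B = 77.80 − 82.60 = -4.80°.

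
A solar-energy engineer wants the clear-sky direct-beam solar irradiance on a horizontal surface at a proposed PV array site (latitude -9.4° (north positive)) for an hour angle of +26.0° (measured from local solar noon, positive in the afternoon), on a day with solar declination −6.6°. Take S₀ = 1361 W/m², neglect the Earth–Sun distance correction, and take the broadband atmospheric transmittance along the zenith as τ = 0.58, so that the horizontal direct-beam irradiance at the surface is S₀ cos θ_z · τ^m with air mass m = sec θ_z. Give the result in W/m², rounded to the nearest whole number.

668 W/m²

With φ = -9.4°, δ = -6.6°, H = 26.00°: sin φ sin δ = 0.0188, cos φ cos δ cos H = 0.8808, so cos θ_z = 0.8996.
Air mass m = 1/cos θ_z = 1/0.8996 = 1.112; τ^m = 0.58^1.112 = 0.5457.
Surface direct beam = 1361 × 0.8996 × 0.5457 = 668.13 W/m².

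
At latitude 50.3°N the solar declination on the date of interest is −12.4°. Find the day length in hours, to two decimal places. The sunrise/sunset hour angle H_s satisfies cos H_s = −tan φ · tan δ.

cos H_s = −tan(50.3°) · tan(-12.4°) = 0.2648, so H_s = arccos(0.2648) = 74.64°.
Day length = 2 H_s / 15° h⁻¹ = 149.28° / 15 = 9.952 h.

9.95 hours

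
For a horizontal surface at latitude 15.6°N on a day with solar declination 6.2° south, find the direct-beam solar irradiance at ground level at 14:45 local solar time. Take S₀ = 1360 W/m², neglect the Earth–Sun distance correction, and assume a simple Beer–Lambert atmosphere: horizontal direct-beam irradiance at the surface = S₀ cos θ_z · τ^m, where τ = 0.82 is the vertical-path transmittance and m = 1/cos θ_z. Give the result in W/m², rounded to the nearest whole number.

Hour angle H = 15° × (14.75 − 12) = 41.25°.
cos θ_z = sin(15.6°) sin(-6.2°) + cos(15.6°) cos(-6.2°) cos(41.25°) = -0.0290 + 0.7199 = 0.6909.
Air mass m = 1/cos θ_z = 1/0.6909 = 1.447; τ^m = 0.82^1.447 = 0.7504.
Surface direct beam = 1360 × 0.6909 × 0.7504 = 705.09 W/m².

705 W/m²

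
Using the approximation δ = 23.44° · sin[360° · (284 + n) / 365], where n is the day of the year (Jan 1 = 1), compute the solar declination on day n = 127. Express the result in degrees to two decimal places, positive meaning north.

360 × (284 + 127) / 365 = 405.370°; sin(405.370°) = 0.7117.
δ = 23.44 × 0.7117 = 16.682° ≈ +16.68°.

+16.68°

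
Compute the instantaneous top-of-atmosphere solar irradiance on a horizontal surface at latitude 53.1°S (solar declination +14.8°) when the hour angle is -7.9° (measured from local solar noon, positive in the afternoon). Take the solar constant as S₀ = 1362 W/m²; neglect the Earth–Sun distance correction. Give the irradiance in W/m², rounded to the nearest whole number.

505 W/m²

cos θ_z = sin(-53.1°) sin(14.8°) + cos(-53.1°) cos(14.8°) cos(-7.90°) = -0.2043 + 0.5750 = 0.3707.
Top-of-atmosphere irradiance = S₀ cos θ_z = 1362 × 0.3707 = 504.89 W/m².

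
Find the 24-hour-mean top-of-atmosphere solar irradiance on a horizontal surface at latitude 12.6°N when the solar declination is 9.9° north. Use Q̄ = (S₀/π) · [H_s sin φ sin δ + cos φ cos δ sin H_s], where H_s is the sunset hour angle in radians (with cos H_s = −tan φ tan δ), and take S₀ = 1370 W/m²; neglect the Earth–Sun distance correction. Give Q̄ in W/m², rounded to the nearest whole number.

The sunset hour angle satisfies cos H_s = −tan φ tan δ = -0.0390, giving H_s = 92.24°. In radians, H_s = 1.6099.
H_s sin φ sin δ = 1.6099 × 0.2181 × 0.1719 = 0.0604.
cos φ cos δ sin H_s = 0.9759 × 0.9851 × 0.9992 = 0.9606.
Q̄ = (1370/π) × (0.0604 + 0.9606) = 436.08 × 1.0210 = 445.24 W/m².

445 W/m²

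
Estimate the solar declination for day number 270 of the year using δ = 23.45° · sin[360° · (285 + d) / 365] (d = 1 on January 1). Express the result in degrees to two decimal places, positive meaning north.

360 × (285 + 270) / 365 = 547.397°; sin(547.397°) = -0.1287.
δ = 23.45 × -0.1287 = -3.018° ≈ -3.02°.

-3.02°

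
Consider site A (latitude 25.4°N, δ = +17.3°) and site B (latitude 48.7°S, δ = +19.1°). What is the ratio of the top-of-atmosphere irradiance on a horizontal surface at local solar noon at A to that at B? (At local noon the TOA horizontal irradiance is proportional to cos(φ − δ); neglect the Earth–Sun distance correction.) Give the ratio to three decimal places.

A: cos θ_z = cos(25.4° − (17.3°)) = 0.9900.
B: cos θ_z = cos(-48.7° − (19.1°)) = 0.3778.
Ratio A/B = 0.9900 / 0.3778 = 2.6204.

2.620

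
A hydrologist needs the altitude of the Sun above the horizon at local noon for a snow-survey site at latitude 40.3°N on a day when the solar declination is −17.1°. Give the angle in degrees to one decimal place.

At local solar noon the hour angle is zero, so the elevation is 90° − |φ − δ| = 90° − |40.3° − (-17.1°)| = 90° − 57.4° = 32.6°.

32.6°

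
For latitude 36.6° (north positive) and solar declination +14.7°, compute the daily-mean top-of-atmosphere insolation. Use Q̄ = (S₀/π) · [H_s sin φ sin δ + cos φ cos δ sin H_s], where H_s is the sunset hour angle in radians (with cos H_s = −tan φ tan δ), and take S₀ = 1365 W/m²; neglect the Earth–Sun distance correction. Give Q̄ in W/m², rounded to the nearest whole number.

−tan φ tan δ = −(0.7427)(0.2623) = -0.1948; H_s = arccos(-0.1948) = 101.23°. In radians, H_s = 1.7668.
H_s sin φ sin δ = 1.7668 × 0.5962 × 0.2538 = 0.2673.
cos φ cos δ sin H_s = 0.8028 × 0.9673 × 0.9809 = 0.7617.
Q̄ = (1365/π) × (0.2673 + 0.7617) = 434.49 × 1.0290 = 447.09 W/m².

447 W/m²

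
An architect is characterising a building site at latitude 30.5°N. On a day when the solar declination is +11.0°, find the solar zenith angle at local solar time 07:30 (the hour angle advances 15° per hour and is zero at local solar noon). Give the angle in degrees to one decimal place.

Hour angle H = 15° × (7.5 − 12) = -67.50°.
With φ = 30.5°, δ = 11.0°, H = -67.50°: sin φ sin δ = 0.0968, cos φ cos δ cos H = 0.3237, so cos θ_z = 0.4205.
θ_z = arccos(0.4205) = 65.13°.

65.1°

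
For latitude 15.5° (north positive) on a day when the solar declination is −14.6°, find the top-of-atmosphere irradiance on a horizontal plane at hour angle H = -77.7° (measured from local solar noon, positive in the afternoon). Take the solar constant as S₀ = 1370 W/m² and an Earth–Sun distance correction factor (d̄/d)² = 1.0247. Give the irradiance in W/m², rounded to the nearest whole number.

cos θ_z = sin φ sin δ + cos φ cos δ cos H = (0.2672)(-0.2521) + (0.9636)(0.9677)(0.2130) = 0.1313.
Top-of-atmosphere irradiance = S₀ (d̄/d)² cos θ_z = 1370 × 1.0247 × 0.1313 = 184.32 W/m².

184 W/m²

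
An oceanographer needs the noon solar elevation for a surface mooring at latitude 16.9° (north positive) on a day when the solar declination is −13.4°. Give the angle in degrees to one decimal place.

59.7°

At local solar noon the hour angle is zero, so the elevation is 90° − |φ − δ| = 90° − |16.9° − (-13.4°)| = 90° − 30.3° = 59.7°.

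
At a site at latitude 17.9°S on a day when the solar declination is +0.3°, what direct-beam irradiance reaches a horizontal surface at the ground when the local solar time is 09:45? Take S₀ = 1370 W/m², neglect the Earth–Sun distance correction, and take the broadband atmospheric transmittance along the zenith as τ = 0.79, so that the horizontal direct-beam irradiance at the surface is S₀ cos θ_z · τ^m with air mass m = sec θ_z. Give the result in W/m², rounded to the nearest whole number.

803 W/m²

Hour angle H = 15° × (9.75 − 12) = -33.75°.
With φ = -17.9°, δ = 0.3°, H = -33.75°: sin φ sin δ = -0.0016, cos φ cos δ cos H = 0.7912, so cos θ_z = 0.7896.
Air mass m = 1/cos θ_z = 1/0.7896 = 1.266; τ^m = 0.79^1.266 = 0.7420.
Surface direct beam = 1370 × 0.7896 × 0.7420 = 802.66 W/m².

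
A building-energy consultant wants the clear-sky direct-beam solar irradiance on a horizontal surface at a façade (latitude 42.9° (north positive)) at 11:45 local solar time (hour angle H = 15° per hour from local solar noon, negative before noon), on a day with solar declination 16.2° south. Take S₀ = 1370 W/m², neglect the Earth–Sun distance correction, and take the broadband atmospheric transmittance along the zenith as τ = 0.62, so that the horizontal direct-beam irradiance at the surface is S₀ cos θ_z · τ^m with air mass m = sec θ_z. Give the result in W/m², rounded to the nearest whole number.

Hour angle H = 15° × (11.75 − 12) = -3.75°.
With φ = 42.9°, δ = -16.2°, H = -3.75°: sin φ sin δ = -0.1899, cos φ cos δ cos H = 0.7020, so cos θ_z = 0.5121.
Air mass m = 1/cos θ_z = 1/0.5121 = 1.953; τ^m = 0.62^1.953 = 0.3931.
Surface direct beam = 1370 × 0.5121 × 0.3931 = 275.79 W/m².

276 W/m²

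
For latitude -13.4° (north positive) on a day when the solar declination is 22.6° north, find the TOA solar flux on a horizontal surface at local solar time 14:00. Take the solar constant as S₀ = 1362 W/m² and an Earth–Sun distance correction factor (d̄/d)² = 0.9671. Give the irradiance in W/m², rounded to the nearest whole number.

Hour angle H = 15° × (14 − 12) = 30.00°.
cos θ_z = sin(-13.4°) sin(22.6°) + cos(-13.4°) cos(22.6°) cos(30.00°) = -0.0891 + 0.7778 = 0.6887.
Top-of-atmosphere irradiance = S₀ (d̄/d)² cos θ_z = 1362 × 0.9671 × 0.6887 = 907.15 W/m².

907 W/m²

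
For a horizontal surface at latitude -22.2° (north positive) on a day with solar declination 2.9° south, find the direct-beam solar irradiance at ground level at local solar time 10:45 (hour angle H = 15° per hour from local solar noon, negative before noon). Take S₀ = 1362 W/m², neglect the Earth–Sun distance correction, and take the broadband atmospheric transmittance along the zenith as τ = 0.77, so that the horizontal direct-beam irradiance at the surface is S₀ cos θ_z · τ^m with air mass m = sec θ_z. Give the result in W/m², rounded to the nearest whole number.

Hour angle H = 15° × (10.75 − 12) = -18.75°.
cos θ_z = sin(-22.2°) sin(-2.9°) + cos(-22.2°) cos(-2.9°) cos(-18.75°) = 0.0191 + 0.8756 = 0.8947.
Air mass m = 1/cos θ_z = 1/0.8947 = 1.118; τ^m = 0.77^1.118 = 0.7466.
Surface direct beam = 1362 × 0.8947 × 0.7466 = 909.79 W/m².

910 W/m²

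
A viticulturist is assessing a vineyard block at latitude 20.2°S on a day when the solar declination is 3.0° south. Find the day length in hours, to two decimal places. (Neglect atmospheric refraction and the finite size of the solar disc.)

The sunset hour angle satisfies cos H_s = −tan φ tan δ = -0.0193, giving H_s = 91.11°.
Day length = 2 H_s / 15° h⁻¹ = 182.22° / 15 = 12.148 h.

12.15 hours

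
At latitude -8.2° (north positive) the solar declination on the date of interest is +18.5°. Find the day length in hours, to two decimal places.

11.63 hours

cos H_s = −tan(-8.2°) · tan(18.5°) = 0.0482, so H_s = arccos(0.0482) = 87.24°.
Day length = 2 H_s / 15° h⁻¹ = 174.48° / 15 = 11.632 h.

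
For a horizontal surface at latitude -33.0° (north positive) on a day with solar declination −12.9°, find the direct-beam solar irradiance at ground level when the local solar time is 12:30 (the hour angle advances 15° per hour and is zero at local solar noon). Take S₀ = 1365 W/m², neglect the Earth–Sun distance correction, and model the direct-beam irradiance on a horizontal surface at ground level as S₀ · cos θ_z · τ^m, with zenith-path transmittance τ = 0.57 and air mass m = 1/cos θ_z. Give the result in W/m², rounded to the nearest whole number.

696 W/m²

Hour angle H = 15° × (12.5 − 12) = 7.50°.
cos θ_z = sin φ sin δ + cos φ cos δ cos H = (-0.5446)(-0.2233) + (0.8387)(0.9748)(0.9914) = 0.9321.
Air mass m = 1/cos θ_z = 1/0.9321 = 1.073; τ^m = 0.57^1.073 = 0.5471.
Surface direct beam = 1365 × 0.9321 × 0.5471 = 696.08 W/m².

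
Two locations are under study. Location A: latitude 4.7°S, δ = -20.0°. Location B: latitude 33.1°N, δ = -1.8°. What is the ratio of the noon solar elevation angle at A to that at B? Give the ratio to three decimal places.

1.356

A: 90° − |-4.7 − (-20.0)| = 74.70°.
B: 90° − |33.1 − (-1.8)| = 55.10°.
Ratio A/B = 74.7000 / 55.1000 = 1.3557.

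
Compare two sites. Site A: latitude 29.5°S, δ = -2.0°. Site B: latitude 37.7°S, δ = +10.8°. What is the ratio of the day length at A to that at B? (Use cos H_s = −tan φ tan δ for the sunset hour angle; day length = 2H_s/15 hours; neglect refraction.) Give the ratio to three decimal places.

A: H_s = arccos(−tan -29.5° · tan -2.0°) = 91.13°, so 2H_s/15 = 12.1507 h.
B: H_s = arccos(−tan -37.7° · tan 10.8°) = 81.52°, so 2H_s/15 = 10.8693 h.
Ratio A/B = 12.1507 / 10.8693 = 1.1179.

1.118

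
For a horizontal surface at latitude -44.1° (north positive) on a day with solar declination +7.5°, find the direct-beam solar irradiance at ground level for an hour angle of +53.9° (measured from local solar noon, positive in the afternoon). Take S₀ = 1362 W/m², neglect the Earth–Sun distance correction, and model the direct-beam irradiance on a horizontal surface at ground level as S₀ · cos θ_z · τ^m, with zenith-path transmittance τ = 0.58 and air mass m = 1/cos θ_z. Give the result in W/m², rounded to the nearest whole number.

85 W/m²

With φ = -44.1°, δ = 7.5°, H = 53.90°: sin φ sin δ = -0.0908, cos φ cos δ cos H = 0.4195, so cos θ_z = 0.3287.
Air mass m = 1/cos θ_z = 1/0.3287 = 3.042; τ^m = 0.58^3.042 = 0.1907.
Surface direct beam = 1362 × 0.3287 × 0.1907 = 85.37 W/m².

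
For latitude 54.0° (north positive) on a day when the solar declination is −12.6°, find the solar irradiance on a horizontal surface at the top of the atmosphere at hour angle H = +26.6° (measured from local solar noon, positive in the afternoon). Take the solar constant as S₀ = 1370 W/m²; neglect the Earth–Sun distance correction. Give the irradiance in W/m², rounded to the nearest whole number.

461 W/m²

With φ = 54.0°, δ = -12.6°, H = 26.60°: sin φ sin δ = -0.1765, cos φ cos δ cos H = 0.5129, so cos θ_z = 0.3364.
Top-of-atmosphere irradiance = S₀ cos θ_z = 1370 × 0.3364 = 460.87 W/m².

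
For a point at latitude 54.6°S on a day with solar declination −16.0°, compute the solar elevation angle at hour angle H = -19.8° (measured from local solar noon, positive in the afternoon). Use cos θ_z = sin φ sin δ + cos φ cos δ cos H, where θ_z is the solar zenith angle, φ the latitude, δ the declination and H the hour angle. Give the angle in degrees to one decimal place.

48.5°

cos θ_z = sin φ sin δ + cos φ cos δ cos H = (-0.8151)(-0.2756) + (0.5793)(0.9613)(0.9409) = 0.7486.
θ_z = arccos(0.7486) = 41.53°, so the elevation is 90° − 41.53° = 48.47°.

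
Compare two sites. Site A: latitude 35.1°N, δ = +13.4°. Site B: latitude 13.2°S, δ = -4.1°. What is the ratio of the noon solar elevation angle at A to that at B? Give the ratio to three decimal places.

A: 90° − |35.1 − (13.4)| = 68.30°.
B: 90° − |-13.2 − (-4.1)| = 80.90°.
Ratio A/B = 68.3000 / 80.9000 = 0.8443.

0.844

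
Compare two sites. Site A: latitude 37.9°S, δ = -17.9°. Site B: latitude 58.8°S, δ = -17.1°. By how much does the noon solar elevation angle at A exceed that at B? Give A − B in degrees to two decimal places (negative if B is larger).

A: 90° − |-37.9 − (-17.9)| = 70.00°.
B: 90° − |-58.8 − (-17.1)| = 48.30°.
A − B = 70.00 − 48.30 = 21.70°.

+21.70°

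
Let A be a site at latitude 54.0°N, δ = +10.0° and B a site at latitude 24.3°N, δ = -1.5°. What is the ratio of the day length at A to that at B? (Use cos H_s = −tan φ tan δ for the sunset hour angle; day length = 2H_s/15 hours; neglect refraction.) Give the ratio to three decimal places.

A: H_s = arccos(−tan 54.0° · tan 10.0°) = 104.05°, so 2H_s/15 = 13.8733 h.
B: H_s = arccos(−tan 24.3° · tan -1.5°) = 89.32°, so 2H_s/15 = 11.9093 h.
Ratio A/B = 13.8733 / 11.9093 = 1.1649.

1.165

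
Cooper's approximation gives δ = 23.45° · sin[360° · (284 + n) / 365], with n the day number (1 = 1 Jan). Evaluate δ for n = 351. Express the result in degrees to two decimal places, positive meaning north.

-23.40°

360 × (284 + 351) / 365 = 626.301°; sin(626.301°) = -0.9979.
δ = 23.45 × -0.9979 = -23.401° ≈ -23.40°.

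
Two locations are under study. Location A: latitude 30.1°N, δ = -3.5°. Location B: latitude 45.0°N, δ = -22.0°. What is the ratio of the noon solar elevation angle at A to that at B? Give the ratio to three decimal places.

2.452

A: 90° − |30.1 − (-3.5)| = 56.40°.
B: 90° − |45.0 − (-22.0)| = 23.00°.
Ratio A/B = 56.4000 / 23.0000 = 2.4522.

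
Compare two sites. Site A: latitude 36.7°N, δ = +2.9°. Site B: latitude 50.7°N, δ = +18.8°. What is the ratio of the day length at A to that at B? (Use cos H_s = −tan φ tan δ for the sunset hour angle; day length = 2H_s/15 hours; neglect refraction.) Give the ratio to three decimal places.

0.804

A: H_s = arccos(−tan 36.7° · tan 2.9°) = 92.16°, so 2H_s/15 = 12.2880 h.
B: H_s = arccos(−tan 50.7° · tan 18.8°) = 114.58°, so 2H_s/15 = 15.2773 h.
Ratio A/B = 12.2880 / 15.2773 = 0.8043.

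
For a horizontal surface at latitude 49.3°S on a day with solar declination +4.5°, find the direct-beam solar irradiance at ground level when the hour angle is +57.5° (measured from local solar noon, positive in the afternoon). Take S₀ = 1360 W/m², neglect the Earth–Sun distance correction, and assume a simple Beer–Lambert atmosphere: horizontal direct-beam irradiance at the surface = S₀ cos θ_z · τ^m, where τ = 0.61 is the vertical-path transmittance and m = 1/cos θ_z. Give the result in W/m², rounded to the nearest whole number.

cos θ_z = sin(-49.3°) sin(4.5°) + cos(-49.3°) cos(4.5°) cos(57.50°) = -0.0595 + 0.3493 = 0.2898.
Air mass m = 1/cos θ_z = 1/0.2898 = 3.451; τ^m = 0.61^3.451 = 0.1816.
Surface direct beam = 1360 × 0.2898 × 0.1816 = 71.57 W/m².

72 W/m²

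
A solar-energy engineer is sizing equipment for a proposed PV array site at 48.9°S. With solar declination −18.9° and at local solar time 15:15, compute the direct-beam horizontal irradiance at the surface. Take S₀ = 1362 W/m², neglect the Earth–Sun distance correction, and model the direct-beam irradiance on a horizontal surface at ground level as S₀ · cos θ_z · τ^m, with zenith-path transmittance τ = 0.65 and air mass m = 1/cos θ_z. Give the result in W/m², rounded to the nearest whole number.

Hour angle H = 15° × (15.25 − 12) = 48.75°.
cos θ_z = sin(-48.9°) sin(-18.9°) + cos(-48.9°) cos(-18.9°) cos(48.75°) = 0.2441 + 0.4101 = 0.6542.
Air mass m = 1/cos θ_z = 1/0.6542 = 1.529; τ^m = 0.65^1.529 = 0.5175.
Surface direct beam = 1362 × 0.6542 × 0.5175 = 461.10 W/m².

461 W/m²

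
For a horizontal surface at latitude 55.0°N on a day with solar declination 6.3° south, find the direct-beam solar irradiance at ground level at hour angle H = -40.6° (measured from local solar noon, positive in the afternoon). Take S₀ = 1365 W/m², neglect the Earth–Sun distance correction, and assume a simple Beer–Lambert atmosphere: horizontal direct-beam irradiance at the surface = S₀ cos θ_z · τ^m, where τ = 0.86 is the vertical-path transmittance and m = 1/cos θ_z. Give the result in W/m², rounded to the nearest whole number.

With φ = 55.0°, δ = -6.3°, H = -40.60°: sin φ sin δ = -0.0899, cos φ cos δ cos H = 0.4329, so cos θ_z = 0.3430.
Air mass m = 1/cos θ_z = 1/0.3430 = 2.915; τ^m = 0.86^2.915 = 0.6443.
Surface direct beam = 1365 × 0.3430 × 0.6443 = 301.66 W/m².

302 W/m²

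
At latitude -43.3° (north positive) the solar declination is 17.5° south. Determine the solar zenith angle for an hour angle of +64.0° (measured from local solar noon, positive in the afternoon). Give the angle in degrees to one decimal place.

59.3°

cos θ_z = sin φ sin δ + cos φ cos δ cos H = (-0.6858)(-0.3007) + (0.7278)(0.9537)(0.4384) = 0.5105.
θ_z = arccos(0.5105) = 59.30°.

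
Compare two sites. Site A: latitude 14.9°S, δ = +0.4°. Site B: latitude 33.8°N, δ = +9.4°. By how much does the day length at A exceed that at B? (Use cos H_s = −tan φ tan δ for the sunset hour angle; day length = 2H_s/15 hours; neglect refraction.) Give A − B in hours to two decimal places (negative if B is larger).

A: H_s = arccos(−tan -14.9° · tan 0.4°) = 89.89°, so 2H_s/15 = 11.9853 h.
B: H_s = arccos(−tan 33.8° · tan 9.4°) = 96.36°, so 2H_s/15 = 12.8480 h.
A − B = 11.9853 − 12.8480 = -0.8627 h.

-0.86 h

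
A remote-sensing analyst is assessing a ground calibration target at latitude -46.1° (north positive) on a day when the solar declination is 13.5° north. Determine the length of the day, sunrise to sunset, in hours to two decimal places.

−tan φ tan δ = −(-1.0392)(0.2401) = 0.2495; H_s = arccos(0.2495) = 75.55°.
Day length = 2 H_s / 15° h⁻¹ = 151.10° / 15 = 10.073 h.

10.07 hours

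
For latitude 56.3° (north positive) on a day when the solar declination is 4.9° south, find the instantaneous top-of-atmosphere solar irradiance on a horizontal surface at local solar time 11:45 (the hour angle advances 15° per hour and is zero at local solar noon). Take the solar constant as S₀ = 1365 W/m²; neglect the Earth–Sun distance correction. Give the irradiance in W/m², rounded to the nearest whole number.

656 W/m²

Hour angle H = 15° × (11.75 − 12) = -3.75°.
cos θ_z = sin φ sin δ + cos φ cos δ cos H = (0.8320)(-0.0854) + (0.5548)(0.9963)(0.9979) = 0.4805.
Top-of-atmosphere irradiance = S₀ cos θ_z = 1365 × 0.4805 = 655.88 W/m².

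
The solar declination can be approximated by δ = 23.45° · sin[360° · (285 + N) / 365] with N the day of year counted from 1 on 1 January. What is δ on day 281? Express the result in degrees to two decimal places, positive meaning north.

360 × (285 + 281) / 365 = 558.247°; sin(558.247°) = -0.3131.
δ = 23.45 × -0.3131 = -7.342° ≈ -7.34°.

-7.34°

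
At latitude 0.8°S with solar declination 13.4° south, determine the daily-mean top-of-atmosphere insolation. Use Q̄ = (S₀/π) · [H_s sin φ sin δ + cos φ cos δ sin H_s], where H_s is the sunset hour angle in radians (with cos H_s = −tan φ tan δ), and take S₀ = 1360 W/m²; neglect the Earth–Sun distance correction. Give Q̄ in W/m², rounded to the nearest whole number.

The sunset hour angle satisfies cos H_s = −tan φ tan δ = -0.0033, giving H_s = 90.19°. In radians, H_s = 1.5741.
H_s sin φ sin δ = 1.5741 × -0.0140 × -0.2317 = 0.0051.
cos φ cos δ sin H_s = 0.9999 × 0.9728 × 1.0000 = 0.9727.
Q̄ = (1360/π) × (0.0051 + 0.9727) = 432.90 × 0.9778 = 423.29 W/m².

423 W/m²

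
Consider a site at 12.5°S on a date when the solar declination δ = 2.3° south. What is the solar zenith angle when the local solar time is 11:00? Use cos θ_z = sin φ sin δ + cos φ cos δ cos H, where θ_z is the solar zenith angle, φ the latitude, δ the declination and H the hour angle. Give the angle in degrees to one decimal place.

Hour angle H = 15° × (11 − 12) = -15.00°.
With φ = -12.5°, δ = -2.3°, H = -15.00°: sin φ sin δ = 0.0087, cos φ cos δ cos H = 0.9423, so cos θ_z = 0.9510.
θ_z = arccos(0.9510) = 18.01°.

18.0°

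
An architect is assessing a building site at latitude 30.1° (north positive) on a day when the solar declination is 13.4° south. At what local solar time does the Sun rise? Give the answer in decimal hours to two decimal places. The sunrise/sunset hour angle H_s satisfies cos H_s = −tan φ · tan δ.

6.53 h

−tan φ tan δ = −(0.5797)(-0.2382) = 0.1381; H_s = arccos(0.1381) = 82.06°.
Sunrise is at 12 − H_s/15 = 12 − 5.471 = 6.529 h local solar time.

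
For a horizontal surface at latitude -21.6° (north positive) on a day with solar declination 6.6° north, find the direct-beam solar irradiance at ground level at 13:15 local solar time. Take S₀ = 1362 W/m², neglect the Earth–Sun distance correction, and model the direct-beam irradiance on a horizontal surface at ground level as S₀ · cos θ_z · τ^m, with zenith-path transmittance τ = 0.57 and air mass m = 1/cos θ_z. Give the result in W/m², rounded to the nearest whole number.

Hour angle H = 15° × (13.25 − 12) = 18.75°.
cos θ_z = sin φ sin δ + cos φ cos δ cos H = (-0.3681)(0.1149) + (0.9298)(0.9934)(0.9469) = 0.8323.
Air mass m = 1/cos θ_z = 1/0.8323 = 1.201; τ^m = 0.57^1.201 = 0.5091.
Surface direct beam = 1362 × 0.8323 × 0.5091 = 577.11 W/m².

577 W/m²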